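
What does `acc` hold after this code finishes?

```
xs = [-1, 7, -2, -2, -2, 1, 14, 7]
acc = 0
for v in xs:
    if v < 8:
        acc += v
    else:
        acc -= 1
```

7

v=-1: <8, acc = 0+(-1) = -1
v=7: <8, acc = (-1)+7 = 6
v=-2: <8, acc = 6+(-2) = 4
v=-2: <8, acc = 4+(-2) = 2
v=-2: <8, acc = 2+(-2) = 0
v=1: <8, acc = 0+1 = 1
v=14: not <8, acc = 1-1 = 0
v=7: <8, acc = 0+7 = 7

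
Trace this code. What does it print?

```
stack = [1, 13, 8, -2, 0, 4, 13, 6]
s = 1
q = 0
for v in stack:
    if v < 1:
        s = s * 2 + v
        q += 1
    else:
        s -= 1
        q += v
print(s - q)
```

v=1: not <1, s = 1-1 = 0; q=1
v=13: not <1, s = 0-1 = -1; q=14
v=8: not <1, s = (-1)-1 = -2; q=22
v=-2: <1, s = (-2)*2+(-2) = -6; q=23
v=0: <1, s = (-6)*2+0 = -12; q=24
v=4: not <1, s = (-12)-1 = -13; q=28
v=13: not <1, s = (-13)-1 = -14; q=41
v=6: not <1, s = (-14)-1 = -15; q=47
s-q = (-15)-47 = -62

-62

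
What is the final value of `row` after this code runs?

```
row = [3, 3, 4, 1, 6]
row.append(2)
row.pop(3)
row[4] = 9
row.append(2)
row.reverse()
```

[2, 9, 6, 4, 3, 3]

append 2 → [3, 3, 4, 1, 6, 2]
pop(3) removes 1 → [3, 3, 4, 6, 2]
row[4] = 9 → [3, 3, 4, 6, 9]
append 2 → [3, 3, 4, 6, 9, 2]
reverse → [2, 9, 6, 4, 3, 3]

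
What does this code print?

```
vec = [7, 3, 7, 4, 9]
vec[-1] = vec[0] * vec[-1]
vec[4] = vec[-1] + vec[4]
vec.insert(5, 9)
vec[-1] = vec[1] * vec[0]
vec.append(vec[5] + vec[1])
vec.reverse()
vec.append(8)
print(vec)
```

[24, 21, 126, 4, 7, 3, 7, 8]

vec[-1] = vec[0]*vec[-1] = 7*9 = 63 → [7, 3, 7, 4, 63]
vec[4] = vec[-1]+vec[4] = 63+63 = 126 → [7, 3, 7, 4, 126]
insert 9 at 5 → [7, 3, 7, 4, 126, 9]
vec[-1] = vec[1]*vec[0] = 3*7 = 21 → [7, 3, 7, 4, 126, 21]
append vec[5]+vec[1] = 21+3 = 24 → [7, 3, 7, 4, 126, 21, 24]
reverse → [24, 21, 126, 4, 7, 3, 7]
append 8 → [24, 21, 126, 4, 7, 3, 7, 8]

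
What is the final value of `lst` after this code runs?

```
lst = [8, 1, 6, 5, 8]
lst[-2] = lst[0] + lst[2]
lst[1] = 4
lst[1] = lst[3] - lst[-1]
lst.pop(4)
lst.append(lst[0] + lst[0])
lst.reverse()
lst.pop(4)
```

lst[-2] = lst[0]+lst[2] = 8+6 = 14 → [8, 1, 6, 14, 8]
lst[1] = 4 → [8, 4, 6, 14, 8]
lst[1] = lst[3]-lst[-1] = 14-8 = 6 → [8, 6, 6, 14, 8]
pop(4) removes 8 → [8, 6, 6, 14]
append lst[0]+lst[0] = 8+8 = 16 → [8, 6, 6, 14, 16]
reverse → [16, 14, 6, 6, 8]
pop(4) removes 8 → [16, 14, 6, 6]

[16, 14, 6, 6]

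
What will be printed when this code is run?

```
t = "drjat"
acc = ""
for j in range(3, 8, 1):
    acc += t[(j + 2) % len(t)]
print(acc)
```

drjat

j=3: add t[0]='d' → 'd'
j=4: add t[1]='r' → 'dr'
j=5: add t[2]='j' → 'drj'
j=6: add t[3]='a' → 'drja'
j=7: add t[4]='t' → 'drjat'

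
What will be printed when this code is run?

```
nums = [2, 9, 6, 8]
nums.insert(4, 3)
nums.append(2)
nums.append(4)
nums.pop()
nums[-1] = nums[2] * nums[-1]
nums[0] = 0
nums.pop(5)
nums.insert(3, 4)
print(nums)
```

insert 3 at 4 → [2, 9, 6, 8, 3]
append 2 → [2, 9, 6, 8, 3, 2]
append 4 → [2, 9, 6, 8, 3, 2, 4]
pop() removes 4 → [2, 9, 6, 8, 3, 2]
nums[-1] = nums[2]*nums[-1] = 6*2 = 12 → [2, 9, 6, 8, 3, 12]
nums[0] = 0 → [0, 9, 6, 8, 3, 12]
pop(5) removes 12 → [0, 9, 6, 8, 3]
insert 4 at 3 → [0, 9, 6, 4, 8, 3]

[0, 9, 6, 4, 8, 3]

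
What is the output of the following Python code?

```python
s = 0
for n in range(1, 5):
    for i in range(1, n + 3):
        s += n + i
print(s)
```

102

n=1,i=1: s = 0+2 = 2
n=1,i=2: s = 2+3 = 5
n=1,i=3: s = 5+4 = 9
n=2,i=1: s = 9+3 = 12
n=2,i=2: s = 12+4 = 16
n=2,i=3: s = 16+5 = 21
n=2,i=4: s = 21+6 = 27
n=3,i=1: s = 27+4 = 31
n=3,i=2: s = 31+5 = 36
n=3,i=3: s = 36+6 = 42
n=3,i=4: s = 42+7 = 49
n=3,i=5: s = 49+8 = 57
n=4,i=1: s = 57+5 = 62
n=4,i=2: s = 62+6 = 68
n=4,i=3: s = 68+7 = 75
n=4,i=4: s = 75+8 = 83
n=4,i=5: s = 83+9 = 92
n=4,i=6: s = 92+10 = 102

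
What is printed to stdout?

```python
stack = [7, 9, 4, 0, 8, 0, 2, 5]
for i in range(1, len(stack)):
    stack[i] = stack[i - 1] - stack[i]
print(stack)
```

[7, -2, -6, -6, -14, -14, -16, -21]

i=1: stack[1] = 7-9 = -2 → [7, -2, 4, 0, 8, 0, 2, 5]
i=2: stack[2] = (-2)-4 = -6 → [7, -2, -6, 0, 8, 0, 2, 5]
i=3: stack[3] = (-6)-0 = -6 → [7, -2, -6, -6, 8, 0, 2, 5]
i=4: stack[4] = (-6)-8 = -14 → [7, -2, -6, -6, -14, 0, 2, 5]
i=5: stack[5] = (-14)-0 = -14 → [7, -2, -6, -6, -14, -14, 2, 5]
i=6: stack[6] = (-14)-2 = -16 → [7, -2, -6, -6, -14, -14, -16, 5]
i=7: stack[7] = (-16)-5 = -21 → [7, -2, -6, -6, -14, -14, -16, -21]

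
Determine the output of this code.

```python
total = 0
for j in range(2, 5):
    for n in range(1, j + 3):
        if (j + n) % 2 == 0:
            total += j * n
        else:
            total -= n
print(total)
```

68

j=2,n=1: odd sum, total = 0-1 = -1
j=2,n=2: even sum, total = (-1)+4 = 3
j=2,n=3: odd sum, total = 3-3 = 0
j=2,n=4: even sum, total = 0+8 = 8
j=3,n=1: even sum, total = 8+3 = 11
j=3,n=2: odd sum, total = 11-2 = 9
j=3,n=3: even sum, total = 9+9 = 18
j=3,n=4: odd sum, total = 18-4 = 14
j=3,n=5: even sum, total = 14+15 = 29
j=4,n=1: odd sum, total = 29-1 = 28
j=4,n=2: even sum, total = 28+8 = 36
j=4,n=3: odd sum, total = 36-3 = 33
j=4,n=4: even sum, total = 33+16 = 49
j=4,n=5: odd sum, total = 49-5 = 44
j=4,n=6: even sum, total = 44+24 = 68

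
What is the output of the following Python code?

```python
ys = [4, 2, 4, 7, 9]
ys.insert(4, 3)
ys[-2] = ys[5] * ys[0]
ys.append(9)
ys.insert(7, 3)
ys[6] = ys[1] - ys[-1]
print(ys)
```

[4, 2, 4, 7, 36, 9, -1, 3]

insert 3 at 4 → [4, 2, 4, 7, 3, 9]
ys[-2] = ys[5]*ys[0] = 9*4 = 36 → [4, 2, 4, 7, 36, 9]
append 9 → [4, 2, 4, 7, 36, 9, 9]
insert 3 at 7 → [4, 2, 4, 7, 36, 9, 9, 3]
ys[6] = ys[1]-ys[-1] = 2-3 = -1 → [4, 2, 4, 7, 36, 9, -1, 3]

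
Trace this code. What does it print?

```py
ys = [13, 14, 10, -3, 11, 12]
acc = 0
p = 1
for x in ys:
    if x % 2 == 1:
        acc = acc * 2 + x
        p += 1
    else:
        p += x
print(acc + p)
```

x=13: odd, acc = 0*2+13 = 13; p=2
x=14: not odd; p=16
x=10: not odd; p=26
x=-3: odd, acc = 13*2+(-3) = 23; p=27
x=11: odd, acc = 23*2+11 = 57; p=28
x=12: not odd; p=40
acc+p = 57+40 = 97

97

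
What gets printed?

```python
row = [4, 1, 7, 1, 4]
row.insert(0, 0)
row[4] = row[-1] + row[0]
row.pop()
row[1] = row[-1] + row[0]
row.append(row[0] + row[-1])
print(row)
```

[0, 4, 1, 7, 4, 4]

insert 0 at 0 → [0, 4, 1, 7, 1, 4]
row[4] = row[-1]+row[0] = 4+0 = 4 → [0, 4, 1, 7, 4, 4]
pop() removes 4 → [0, 4, 1, 7, 4]
row[1] = row[-1]+row[0] = 4+0 = 4 → [0, 4, 1, 7, 4]
append row[0]+row[-1] = 0+4 = 4 → [0, 4, 1, 7, 4, 4]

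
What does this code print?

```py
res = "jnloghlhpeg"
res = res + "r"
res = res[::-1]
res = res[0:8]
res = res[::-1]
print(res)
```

+ 'r' → 'jnloghlhpegr'
reverse → 'rgephlhgolnj'
slice [0:8] → 'rgephlhg'
reverse → 'ghlhpegr'

ghlhpegr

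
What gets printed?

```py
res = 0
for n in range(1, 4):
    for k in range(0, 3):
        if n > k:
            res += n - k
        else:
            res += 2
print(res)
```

n=1,k=0: 1>0, res = 0+1 = 1
n=1,k=1: not 1>1, res = 1+2 = 3
n=1,k=2: not 1>2, res = 3+2 = 5
n=2,k=0: 2>0, res = 5+2 = 7
n=2,k=1: 2>1, res = 7+1 = 8
n=2,k=2: not 2>2, res = 8+2 = 10
n=3,k=0: 3>0, res = 10+3 = 13
n=3,k=1: 3>1, res = 13+2 = 15
n=3,k=2: 3>2, res = 15+1 = 16

16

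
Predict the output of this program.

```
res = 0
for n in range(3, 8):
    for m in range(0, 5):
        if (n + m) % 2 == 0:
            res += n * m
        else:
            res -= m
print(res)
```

94

n=3,m=0: odd sum, res = 0-0 = 0
n=3,m=1: even sum, res = 0+3 = 3
n=3,m=2: odd sum, res = 3-2 = 1
n=3,m=3: even sum, res = 1+9 = 10
n=3,m=4: odd sum, res = 10-4 = 6
n=4,m=0: even sum, res = 6+0 = 6
n=4,m=1: odd sum, res = 6-1 = 5
n=4,m=2: even sum, res = 5+8 = 13
n=4,m=3: odd sum, res = 13-3 = 10
n=4,m=4: even sum, res = 10+16 = 26
n=5,m=0: odd sum, res = 26-0 = 26
n=5,m=1: even sum, res = 26+5 = 31
n=5,m=2: odd sum, res = 31-2 = 29
n=5,m=3: even sum, res = 29+15 = 44
n=5,m=4: odd sum, res = 44-4 = 40
n=6,m=0: even sum, res = 40+0 = 40
n=6,m=1: odd sum, res = 40-1 = 39
n=6,m=2: even sum, res = 39+12 = 51
n=6,m=3: odd sum, res = 51-3 = 48
n=6,m=4: even sum, res = 48+24 = 72
n=7,m=0: odd sum, res = 72-0 = 72
n=7,m=1: even sum, res = 72+7 = 79
n=7,m=2: odd sum, res = 79-2 = 77
n=7,m=3: even sum, res = 77+21 = 98
n=7,m=4: odd sum, res = 98-4 = 94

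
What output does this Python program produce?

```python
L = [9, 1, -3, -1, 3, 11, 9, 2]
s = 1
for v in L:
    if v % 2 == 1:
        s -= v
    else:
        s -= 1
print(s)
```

v=9: odd, s = 1-9 = -8
v=1: odd, s = (-8)-1 = -9
v=-3: odd, s = (-9)-(-3) = -6
v=-1: odd, s = (-6)-(-1) = -5
v=3: odd, s = (-5)-3 = -8
v=11: odd, s = (-8)-11 = -19
v=9: odd, s = (-19)-9 = -28
v=2: not odd, s = (-28)-1 = -29

-29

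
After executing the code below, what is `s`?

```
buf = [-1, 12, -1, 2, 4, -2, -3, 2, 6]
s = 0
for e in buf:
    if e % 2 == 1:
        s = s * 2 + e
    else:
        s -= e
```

-73

e=-1: odd, s = 0*2+(-1) = -1
e=12: not odd, s = (-1)-12 = -13
e=-1: odd, s = (-13)*2+(-1) = -27
e=2: not odd, s = (-27)-2 = -29
e=4: not odd, s = (-29)-4 = -33
e=-2: not odd, s = (-33)-(-2) = -31
e=-3: odd, s = (-31)*2+(-3) = -65
e=2: not odd, s = (-65)-2 = -67
e=6: not odd, s = (-67)-6 = -73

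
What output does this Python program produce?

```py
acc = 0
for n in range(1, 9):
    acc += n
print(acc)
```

n=1: acc = 0+1 = 1
n=2: acc = 1+2 = 3
n=3: acc = 3+3 = 6
n=4: acc = 6+4 = 10
n=5: acc = 10+5 = 15
n=6: acc = 15+6 = 21
n=7: acc = 21+7 = 28
n=8: acc = 28+8 = 36

36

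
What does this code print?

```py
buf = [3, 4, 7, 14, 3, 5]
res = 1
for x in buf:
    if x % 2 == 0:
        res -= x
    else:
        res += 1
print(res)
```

x=3: not even, res = 1+1 = 2
x=4: even, res = 2-4 = -2
x=7: not even, res = (-2)+1 = -1
x=14: even, res = (-1)-14 = -15
x=3: not even, res = (-15)+1 = -14
x=5: not even, res = (-14)+1 = -13

-13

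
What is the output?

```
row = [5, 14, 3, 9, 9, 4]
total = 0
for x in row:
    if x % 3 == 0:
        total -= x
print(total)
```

x=5: not %3==0
x=14: not %3==0
x=3: %3==0, total = 0-3 = -3
x=9: %3==0, total = (-3)-9 = -12
x=9: %3==0, total = (-12)-9 = -21
x=4: not %3==0

-21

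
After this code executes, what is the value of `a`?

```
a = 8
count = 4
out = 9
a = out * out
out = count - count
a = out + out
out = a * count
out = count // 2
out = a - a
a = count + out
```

4

a = 9*9 = 81
out = 4-4 = 0
a = 0+0 = 0
out = 0*4 = 0
out = 4//2 = 2
out = 0-0 = 0
a = 4+0 = 4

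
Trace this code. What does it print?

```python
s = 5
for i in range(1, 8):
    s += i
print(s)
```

i=1: s = 5+1 = 6
i=2: s = 6+2 = 8
i=3: s = 8+3 = 11
i=4: s = 11+4 = 15
i=5: s = 15+5 = 20
i=6: s = 20+6 = 26
i=7: s = 26+7 = 33

33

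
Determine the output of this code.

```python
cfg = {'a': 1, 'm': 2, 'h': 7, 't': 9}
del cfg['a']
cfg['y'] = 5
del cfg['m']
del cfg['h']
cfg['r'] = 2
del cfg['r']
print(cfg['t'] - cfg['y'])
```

4

del 'a' → {'m': 2, 'h': 7, 't': 9}
cfg['y'] = 5 → {'m': 2, 'h': 7, 't': 9, 'y': 5}
del 'm' → {'h': 7, 't': 9, 'y': 5}
del 'h' → {'t': 9, 'y': 5}
cfg['r'] = 2 → {'t': 9, 'y': 5, 'r': 2}
del 'r' → {'t': 9, 'y': 5}
cfg['t']-cfg['y'] = 9-5 = 4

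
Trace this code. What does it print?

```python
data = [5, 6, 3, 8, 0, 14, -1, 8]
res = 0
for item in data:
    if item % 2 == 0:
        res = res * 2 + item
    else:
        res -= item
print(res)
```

-10

item=5: not even, res = 0-5 = -5
item=6: even, res = (-5)*2+6 = -4
item=3: not even, res = (-4)-3 = -7
item=8: even, res = (-7)*2+8 = -6
item=0: even, res = (-6)*2+0 = -12
item=14: even, res = (-12)*2+14 = -10
item=-1: not even, res = (-10)-(-1) = -9
item=8: even, res = (-9)*2+8 = -10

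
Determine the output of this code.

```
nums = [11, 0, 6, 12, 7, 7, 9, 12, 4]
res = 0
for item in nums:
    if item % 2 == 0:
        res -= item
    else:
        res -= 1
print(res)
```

item=11: not even, res = 0-1 = -1
item=0: even, res = (-1)-0 = -1
item=6: even, res = (-1)-6 = -7
item=12: even, res = (-7)-12 = -19
item=7: not even, res = (-19)-1 = -20
item=7: not even, res = (-20)-1 = -21
item=9: not even, res = (-21)-1 = -22
item=12: even, res = (-22)-12 = -34
item=4: even, res = (-34)-4 = -38

-38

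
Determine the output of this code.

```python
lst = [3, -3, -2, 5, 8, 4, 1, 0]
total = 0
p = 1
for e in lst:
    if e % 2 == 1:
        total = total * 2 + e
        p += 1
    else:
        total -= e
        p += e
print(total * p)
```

e=3: odd, total = 0*2+3 = 3; p=2
e=-3: odd, total = 3*2+(-3) = 3; p=3
e=-2: not odd, total = 3-(-2) = 5; p=1
e=5: odd, total = 5*2+5 = 15; p=2
e=8: not odd, total = 15-8 = 7; p=10
e=4: not odd, total = 7-4 = 3; p=14
e=1: odd, total = 3*2+1 = 7; p=15
e=0: not odd, total = 7-0 = 7; p=15
total*p = 7*15 = 105

105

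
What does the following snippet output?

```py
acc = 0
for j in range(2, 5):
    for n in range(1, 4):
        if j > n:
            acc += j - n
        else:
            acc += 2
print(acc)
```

16

j=2,n=1: 2>1, acc = 0+1 = 1
j=2,n=2: not 2>2, acc = 1+2 = 3
j=2,n=3: not 2>3, acc = 3+2 = 5
j=3,n=1: 3>1, acc = 5+2 = 7
j=3,n=2: 3>2, acc = 7+1 = 8
j=3,n=3: not 3>3, acc = 8+2 = 10
j=4,n=1: 4>1, acc = 10+3 = 13
j=4,n=2: 4>2, acc = 13+2 = 15
j=4,n=3: 4>3, acc = 15+1 = 16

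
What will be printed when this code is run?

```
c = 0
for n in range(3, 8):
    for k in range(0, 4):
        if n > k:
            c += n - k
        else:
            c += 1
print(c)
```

n=3,k=0: 3>0, c = 0+3 = 3
n=3,k=1: 3>1, c = 3+2 = 5
n=3,k=2: 3>2, c = 5+1 = 6
n=3,k=3: not 3>3, c = 6+1 = 7
n=4,k=0: 4>0, c = 7+4 = 11
n=4,k=1: 4>1, c = 11+3 = 14
n=4,k=2: 4>2, c = 14+2 = 16
n=4,k=3: 4>3, c = 16+1 = 17
n=5,k=0: 5>0, c = 17+5 = 22
n=5,k=1: 5>1, c = 22+4 = 26
n=5,k=2: 5>2, c = 26+3 = 29
n=5,k=3: 5>3, c = 29+2 = 31
n=6,k=0: 6>0, c = 31+6 = 37
n=6,k=1: 6>1, c = 37+5 = 42
n=6,k=2: 6>2, c = 42+4 = 46
n=6,k=3: 6>3, c = 46+3 = 49
n=7,k=0: 7>0, c = 49+7 = 56
n=7,k=1: 7>1, c = 56+6 = 62
n=7,k=2: 7>2, c = 62+5 = 67
n=7,k=3: 7>3, c = 67+4 = 71

71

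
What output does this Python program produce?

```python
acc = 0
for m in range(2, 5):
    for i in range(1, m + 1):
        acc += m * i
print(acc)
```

64

m=2,i=1: acc = 0+2 = 2
m=2,i=2: acc = 2+4 = 6
m=3,i=1: acc = 6+3 = 9
m=3,i=2: acc = 9+6 = 15
m=3,i=3: acc = 15+9 = 24
m=4,i=1: acc = 24+4 = 28
m=4,i=2: acc = 28+8 = 36
m=4,i=3: acc = 36+12 = 48
m=4,i=4: acc = 48+16 = 64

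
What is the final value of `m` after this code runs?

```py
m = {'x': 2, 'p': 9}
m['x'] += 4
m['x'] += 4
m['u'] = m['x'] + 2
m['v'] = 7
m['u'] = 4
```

m['x'] = 2+4 = 6 → {'x': 6, 'p': 9}
m['x'] = 6+4 = 10 → {'x': 10, 'p': 9}
m['u'] = m['x']+2 = 12 → {'x': 10, 'p': 9, 'u': 12}
m['v'] = 7 → {'x': 10, 'p': 9, 'u': 12, 'v': 7}
m['u'] = 4 → {'x': 10, 'p': 9, 'u': 4, 'v': 7}

{'x': 10, 'p': 9, 'u': 4, 'v': 7}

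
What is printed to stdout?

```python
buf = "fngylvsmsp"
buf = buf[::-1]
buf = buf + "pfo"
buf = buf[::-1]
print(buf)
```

reverse → 'psmsvlygnf'
+ 'pfo' → 'psmsvlygnfpfo'
reverse → 'ofpfngylvsmsp'

ofpfngylvsmsp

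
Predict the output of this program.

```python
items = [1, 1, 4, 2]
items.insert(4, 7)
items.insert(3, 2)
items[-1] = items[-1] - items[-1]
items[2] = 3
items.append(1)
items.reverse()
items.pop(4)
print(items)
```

insert 7 at 4 → [1, 1, 4, 2, 7]
insert 2 at 3 → [1, 1, 4, 2, 2, 7]
items[-1] = items[-1]-items[-1] = 7-7 = 0 → [1, 1, 4, 2, 2, 0]
items[2] = 3 → [1, 1, 3, 2, 2, 0]
append 1 → [1, 1, 3, 2, 2, 0, 1]
reverse → [1, 0, 2, 2, 3, 1, 1]
pop(4) removes 3 → [1, 0, 2, 2, 1, 1]

[1, 0, 2, 2, 1, 1]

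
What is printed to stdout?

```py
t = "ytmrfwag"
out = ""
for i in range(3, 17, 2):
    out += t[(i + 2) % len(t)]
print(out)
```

i=3: add t[5]='w' → 'w'
i=5: add t[7]='g' → 'wg'
i=7: add t[1]='t' → 'wgt'
i=9: add t[3]='r' → 'wgtr'
i=11: add t[5]='w' → 'wgtrw'
i=13: add t[7]='g' → 'wgtrwg'
i=15: add t[1]='t' → 'wgtrwgt'

wgtrwgt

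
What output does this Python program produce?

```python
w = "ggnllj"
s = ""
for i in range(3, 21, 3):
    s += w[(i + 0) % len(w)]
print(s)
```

i=3: add w[3]='l' → 'l'
i=6: add w[0]='g' → 'lg'
i=9: add w[3]='l' → 'lgl'
i=12: add w[0]='g' → 'lglg'
i=15: add w[3]='l' → 'lglgl'
i=18: add w[0]='g' → 'lglglg'

lglglg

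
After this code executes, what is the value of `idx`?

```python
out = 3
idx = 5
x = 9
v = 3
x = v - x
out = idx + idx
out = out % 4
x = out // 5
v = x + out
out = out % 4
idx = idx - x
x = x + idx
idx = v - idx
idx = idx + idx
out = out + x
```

-6

x = 3-9 = -6
out = 5+5 = 10
out = 10%4 = 2
x = 2//5 = 0
v = 0+2 = 2
out = 2%4 = 2
idx = 5-0 = 5
x = 0+5 = 5
idx = 2-5 = -3
idx = (-3)+(-3) = -6
out = 2+5 = 7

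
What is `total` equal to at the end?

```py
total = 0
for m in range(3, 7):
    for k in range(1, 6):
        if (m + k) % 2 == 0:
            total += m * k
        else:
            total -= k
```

102

m=3,k=1: even sum, total = 0+3 = 3
m=3,k=2: odd sum, total = 3-2 = 1
m=3,k=3: even sum, total = 1+9 = 10
m=3,k=4: odd sum, total = 10-4 = 6
m=3,k=5: even sum, total = 6+15 = 21
m=4,k=1: odd sum, total = 21-1 = 20
m=4,k=2: even sum, total = 20+8 = 28
m=4,k=3: odd sum, total = 28-3 = 25
m=4,k=4: even sum, total = 25+16 = 41
m=4,k=5: odd sum, total = 41-5 = 36
m=5,k=1: even sum, total = 36+5 = 41
m=5,k=2: odd sum, total = 41-2 = 39
m=5,k=3: even sum, total = 39+15 = 54
m=5,k=4: odd sum, total = 54-4 = 50
m=5,k=5: even sum, total = 50+25 = 75
m=6,k=1: odd sum, total = 75-1 = 74
m=6,k=2: even sum, total = 74+12 = 86
m=6,k=3: odd sum, total = 86-3 = 83
m=6,k=4: even sum, total = 83+24 = 107
m=6,k=5: odd sum, total = 107-5 = 102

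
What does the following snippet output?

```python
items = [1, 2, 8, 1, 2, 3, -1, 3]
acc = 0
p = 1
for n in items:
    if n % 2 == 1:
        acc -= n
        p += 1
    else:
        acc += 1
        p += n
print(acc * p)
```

n=1: odd, acc = 0-1 = -1; p=2
n=2: not odd, acc = (-1)+1 = 0; p=4
n=8: not odd, acc = 0+1 = 1; p=12
n=1: odd, acc = 1-1 = 0; p=13
n=2: not odd, acc = 0+1 = 1; p=15
n=3: odd, acc = 1-3 = -2; p=16
n=-1: odd, acc = (-2)-(-1) = -1; p=17
n=3: odd, acc = (-1)-3 = -4; p=18
acc*p = (-4)*18 = -72

-72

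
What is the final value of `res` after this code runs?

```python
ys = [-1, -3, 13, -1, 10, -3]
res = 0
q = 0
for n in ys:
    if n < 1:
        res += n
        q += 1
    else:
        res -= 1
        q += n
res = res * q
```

-270

n=-1: <1, res = 0+(-1) = -1; q=1
n=-3: <1, res = (-1)+(-3) = -4; q=2
n=13: not <1, res = (-4)-1 = -5; q=15
n=-1: <1, res = (-5)+(-1) = -6; q=16
n=10: not <1, res = (-6)-1 = -7; q=26
n=-3: <1, res = (-7)+(-3) = -10; q=27
res*q = (-10)*27 = -270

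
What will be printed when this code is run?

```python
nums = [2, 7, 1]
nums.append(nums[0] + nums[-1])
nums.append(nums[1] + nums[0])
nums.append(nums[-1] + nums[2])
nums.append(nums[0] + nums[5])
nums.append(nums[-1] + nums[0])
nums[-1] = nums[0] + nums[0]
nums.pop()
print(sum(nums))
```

append nums[0]+nums[-1] = 2+1 = 3 → [2, 7, 1, 3]
append nums[1]+nums[0] = 7+2 = 9 → [2, 7, 1, 3, 9]
append nums[-1]+nums[2] = 9+1 = 10 → [2, 7, 1, 3, 9, 10]
append nums[0]+nums[5] = 2+10 = 12 → [2, 7, 1, 3, 9, 10, 12]
append nums[-1]+nums[0] = 12+2 = 14 → [2, 7, 1, 3, 9, 10, 12, 14]
nums[-1] = nums[0]+nums[0] = 2+2 = 4 → [2, 7, 1, 3, 9, 10, 12, 4]
pop() removes 4 → [2, 7, 1, 3, 9, 10, 12]
sum = 44

44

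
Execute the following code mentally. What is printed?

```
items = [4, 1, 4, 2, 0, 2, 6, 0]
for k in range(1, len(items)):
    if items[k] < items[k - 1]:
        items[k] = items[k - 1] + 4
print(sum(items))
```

144

k=1: 1<4, items[1] = 4+4 = 8 → [4, 8, 4, 2, 0, 2, 6, 0]
k=2: 4<8, items[2] = 8+4 = 12 → [4, 8, 12, 2, 0, 2, 6, 0]
k=3: 2<12, items[3] = 12+4 = 16 → [4, 8, 12, 16, 0, 2, 6, 0]
k=4: 0<16, items[4] = 16+4 = 20 → [4, 8, 12, 16, 20, 2, 6, 0]
k=5: 2<20, items[5] = 20+4 = 24 → [4, 8, 12, 16, 20, 24, 6, 0]
k=6: 6<24, items[6] = 24+4 = 28 → [4, 8, 12, 16, 20, 24, 28, 0]
k=7: 0<28, items[7] = 28+4 = 32 → [4, 8, 12, 16, 20, 24, 28, 32]
sum = 144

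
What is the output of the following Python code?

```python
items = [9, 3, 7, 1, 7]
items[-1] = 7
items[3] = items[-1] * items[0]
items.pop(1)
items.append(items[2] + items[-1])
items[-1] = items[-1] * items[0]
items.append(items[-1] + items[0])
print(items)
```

[9, 7, 63, 7, 630, 639]

items[-1] = 7 → [9, 3, 7, 1, 7]
items[3] = items[-1]*items[0] = 7*9 = 63 → [9, 3, 7, 63, 7]
pop(1) removes 3 → [9, 7, 63, 7]
append items[2]+items[-1] = 63+7 = 70 → [9, 7, 63, 7, 70]
items[-1] = items[-1]*items[0] = 70*9 = 630 → [9, 7, 63, 7, 630]
append items[-1]+items[0] = 630+9 = 639 → [9, 7, 63, 7, 630, 639]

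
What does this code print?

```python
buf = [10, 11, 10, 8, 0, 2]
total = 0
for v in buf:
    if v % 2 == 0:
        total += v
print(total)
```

30

v=10: even, total = 0+10 = 10
v=11: not even
v=10: even, total = 10+10 = 20
v=8: even, total = 20+8 = 28
v=0: even, total = 28+0 = 28
v=2: even, total = 28+2 = 30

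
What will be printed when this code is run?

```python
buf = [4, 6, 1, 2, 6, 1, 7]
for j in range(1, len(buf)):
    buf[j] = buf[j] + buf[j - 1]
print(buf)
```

[4, 10, 11, 13, 19, 20, 27]

j=1: buf[1] = 6+4 = 10 → [4, 10, 1, 2, 6, 1, 7]
j=2: buf[2] = 1+10 = 11 → [4, 10, 11, 2, 6, 1, 7]
j=3: buf[3] = 2+11 = 13 → [4, 10, 11, 13, 6, 1, 7]
j=4: buf[4] = 6+13 = 19 → [4, 10, 11, 13, 19, 1, 7]
j=5: buf[5] = 1+19 = 20 → [4, 10, 11, 13, 19, 20, 7]
j=6: buf[6] = 7+20 = 27 → [4, 10, 11, 13, 19, 20, 27]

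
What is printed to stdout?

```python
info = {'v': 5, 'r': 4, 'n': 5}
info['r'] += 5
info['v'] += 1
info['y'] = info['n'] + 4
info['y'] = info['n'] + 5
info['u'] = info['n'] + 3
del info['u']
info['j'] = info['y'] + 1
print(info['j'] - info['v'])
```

5

info['r'] = 4+5 = 9 → {'v': 5, 'r': 9, 'n': 5}
info['v'] = 5+1 = 6 → {'v': 6, 'r': 9, 'n': 5}
info['y'] = info['n']+4 = 9 → {'v': 6, 'r': 9, 'n': 5, 'y': 9}
info['y'] = info['n']+5 = 10 → {'v': 6, 'r': 9, 'n': 5, 'y': 10}
info['u'] = info['n']+3 = 8 → {'v': 6, 'r': 9, 'n': 5, 'y': 10, 'u': 8}
del 'u' → {'v': 6, 'r': 9, 'n': 5, 'y': 10}
info['j'] = info['y']+1 = 11 → {'v': 6, 'r': 9, 'n': 5, 'y': 10, 'j': 11}
info['j']-info['v'] = 11-6 = 5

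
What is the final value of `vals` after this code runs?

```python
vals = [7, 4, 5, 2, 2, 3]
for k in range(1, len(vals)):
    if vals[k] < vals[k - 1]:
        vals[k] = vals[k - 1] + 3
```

k=1: 4<7, vals[1] = 7+3 = 10 → [7, 10, 5, 2, 2, 3]
k=2: 5<10, vals[2] = 10+3 = 13 → [7, 10, 13, 2, 2, 3]
k=3: 2<13, vals[3] = 13+3 = 16 → [7, 10, 13, 16, 2, 3]
k=4: 2<16, vals[4] = 16+3 = 19 → [7, 10, 13, 16, 19, 3]
k=5: 3<19, vals[5] = 19+3 = 22 → [7, 10, 13, 16, 19, 22]

[7, 10, 13, 16, 19, 22]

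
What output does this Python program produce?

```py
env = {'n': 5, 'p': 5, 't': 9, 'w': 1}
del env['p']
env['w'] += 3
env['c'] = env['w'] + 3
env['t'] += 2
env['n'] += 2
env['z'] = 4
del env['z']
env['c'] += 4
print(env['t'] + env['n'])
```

18

del 'p' → {'n': 5, 't': 9, 'w': 1}
env['w'] = 1+3 = 4 → {'n': 5, 't': 9, 'w': 4}
env['c'] = env['w']+3 = 7 → {'n': 5, 't': 9, 'w': 4, 'c': 7}
env['t'] = 9+2 = 11 → {'n': 5, 't': 11, 'w': 4, 'c': 7}
env['n'] = 5+2 = 7 → {'n': 7, 't': 11, 'w': 4, 'c': 7}
env['z'] = 4 → {'n': 7, 't': 11, 'w': 4, 'c': 7, 'z': 4}
del 'z' → {'n': 7, 't': 11, 'w': 4, 'c': 7}
env['c'] = 7+4 = 11 → {'n': 7, 't': 11, 'w': 4, 'c': 11}
env['t']+env['n'] = 11+7 = 18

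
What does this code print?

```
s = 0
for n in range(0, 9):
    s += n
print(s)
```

n=0: s = 0+0 = 0
n=1: s = 0+1 = 1
n=2: s = 1+2 = 3
n=3: s = 3+3 = 6
n=4: s = 6+4 = 10
n=5: s = 10+5 = 15
n=6: s = 15+6 = 21
n=7: s = 21+7 = 28
n=8: s = 28+8 = 36

36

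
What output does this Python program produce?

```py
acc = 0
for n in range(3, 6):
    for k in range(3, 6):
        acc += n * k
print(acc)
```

n=3,k=3: acc = 0+9 = 9
n=3,k=4: acc = 9+12 = 21
n=3,k=5: acc = 21+15 = 36
n=4,k=3: acc = 36+12 = 48
n=4,k=4: acc = 48+16 = 64
n=4,k=5: acc = 64+20 = 84
n=5,k=3: acc = 84+15 = 99
n=5,k=4: acc = 99+20 = 119
n=5,k=5: acc = 119+25 = 144

144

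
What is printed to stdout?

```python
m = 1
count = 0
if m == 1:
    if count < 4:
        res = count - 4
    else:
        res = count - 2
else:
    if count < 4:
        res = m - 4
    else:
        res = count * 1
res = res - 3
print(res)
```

-7

m=1, count=0
m == 1 is True; count < 4 is True
→ res = count - 4 = -4
res = (-4)-3 = -7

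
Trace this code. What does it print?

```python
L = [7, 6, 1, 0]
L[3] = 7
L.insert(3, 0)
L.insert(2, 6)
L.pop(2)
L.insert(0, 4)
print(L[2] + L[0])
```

L[3] = 7 → [7, 6, 1, 7]
insert 0 at 3 → [7, 6, 1, 0, 7]
insert 6 at 2 → [7, 6, 6, 1, 0, 7]
pop(2) removes 6 → [7, 6, 1, 0, 7]
insert 4 at 0 → [4, 7, 6, 1, 0, 7]
L[2]+L[0] = 6+4 = 10

10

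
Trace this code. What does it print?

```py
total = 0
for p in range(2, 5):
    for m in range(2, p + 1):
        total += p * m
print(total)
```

55

p=2,m=2: total = 0+4 = 4
p=3,m=2: total = 4+6 = 10
p=3,m=3: total = 10+9 = 19
p=4,m=2: total = 19+8 = 27
p=4,m=3: total = 27+12 = 39
p=4,m=4: total = 39+16 = 55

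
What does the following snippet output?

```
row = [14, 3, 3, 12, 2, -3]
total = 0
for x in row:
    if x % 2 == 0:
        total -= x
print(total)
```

-28

x=14: even, total = 0-14 = -14
x=3: not even
x=3: not even
x=12: even, total = (-14)-12 = -26
x=2: even, total = (-26)-2 = -28
x=-3: not even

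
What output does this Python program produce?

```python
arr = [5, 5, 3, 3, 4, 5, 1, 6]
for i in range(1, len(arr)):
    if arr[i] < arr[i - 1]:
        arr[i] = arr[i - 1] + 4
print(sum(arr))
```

124

i=1: 5>=5, unchanged → [5, 5, 3, 3, 4, 5, 1, 6]
i=2: 3<5, arr[2] = 5+4 = 9 → [5, 5, 9, 3, 4, 5, 1, 6]
i=3: 3<9, arr[3] = 9+4 = 13 → [5, 5, 9, 13, 4, 5, 1, 6]
i=4: 4<13, arr[4] = 13+4 = 17 → [5, 5, 9, 13, 17, 5, 1, 6]
i=5: 5<17, arr[5] = 17+4 = 21 → [5, 5, 9, 13, 17, 21, 1, 6]
i=6: 1<21, arr[6] = 21+4 = 25 → [5, 5, 9, 13, 17, 21, 25, 6]
i=7: 6<25, arr[7] = 25+4 = 29 → [5, 5, 9, 13, 17, 21, 25, 29]
sum = 124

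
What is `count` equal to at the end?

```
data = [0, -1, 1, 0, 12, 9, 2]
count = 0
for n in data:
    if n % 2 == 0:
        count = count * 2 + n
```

n=0: even, count = 0*2+0 = 0
n=-1: not even
n=1: not even
n=0: even, count = 0*2+0 = 0
n=12: even, count = 0*2+12 = 12
n=9: not even
n=2: even, count = 12*2+2 = 26

26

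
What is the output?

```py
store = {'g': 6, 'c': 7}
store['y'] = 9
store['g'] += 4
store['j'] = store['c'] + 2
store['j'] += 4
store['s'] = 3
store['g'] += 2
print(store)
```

store['y'] = 9 → {'g': 6, 'c': 7, 'y': 9}
store['g'] = 6+4 = 10 → {'g': 10, 'c': 7, 'y': 9}
store['j'] = store['c']+2 = 9 → {'g': 10, 'c': 7, 'y': 9, 'j': 9}
store['j'] = 9+4 = 13 → {'g': 10, 'c': 7, 'y': 9, 'j': 13}
store['s'] = 3 → {'g': 10, 'c': 7, 'y': 9, 'j': 13, 's': 3}
store['g'] = 10+2 = 12 → {'g': 12, 'c': 7, 'y': 9, 'j': 13, 's': 3}

{'g': 12, 'c': 7, 'y': 9, 'j': 13, 's': 3}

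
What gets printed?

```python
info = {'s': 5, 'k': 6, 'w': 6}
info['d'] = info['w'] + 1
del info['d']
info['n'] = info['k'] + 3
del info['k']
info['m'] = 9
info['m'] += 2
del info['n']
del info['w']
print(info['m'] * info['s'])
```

info['d'] = info['w']+1 = 7 → {'s': 5, 'k': 6, 'w': 6, 'd': 7}
del 'd' → {'s': 5, 'k': 6, 'w': 6}
info['n'] = info['k']+3 = 9 → {'s': 5, 'k': 6, 'w': 6, 'n': 9}
del 'k' → {'s': 5, 'w': 6, 'n': 9}
info['m'] = 9 → {'s': 5, 'w': 6, 'n': 9, 'm': 9}
info['m'] = 9+2 = 11 → {'s': 5, 'w': 6, 'n': 9, 'm': 11}
del 'n' → {'s': 5, 'w': 6, 'm': 11}
del 'w' → {'s': 5, 'm': 11}
info['m']*info['s'] = 11*5 = 55

55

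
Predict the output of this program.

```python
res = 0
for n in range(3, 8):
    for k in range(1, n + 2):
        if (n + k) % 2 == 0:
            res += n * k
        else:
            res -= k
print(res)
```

n=3,k=1: even sum, res = 0+3 = 3
n=3,k=2: odd sum, res = 3-2 = 1
n=3,k=3: even sum, res = 1+9 = 10
n=3,k=4: odd sum, res = 10-4 = 6
n=4,k=1: odd sum, res = 6-1 = 5
n=4,k=2: even sum, res = 5+8 = 13
n=4,k=3: odd sum, res = 13-3 = 10
n=4,k=4: even sum, res = 10+16 = 26
n=4,k=5: odd sum, res = 26-5 = 21
n=5,k=1: even sum, res = 21+5 = 26
n=5,k=2: odd sum, res = 26-2 = 24
n=5,k=3: even sum, res = 24+15 = 39
n=5,k=4: odd sum, res = 39-4 = 35
n=5,k=5: even sum, res = 35+25 = 60
n=5,k=6: odd sum, res = 60-6 = 54
n=6,k=1: odd sum, res = 54-1 = 53
n=6,k=2: even sum, res = 53+12 = 65
n=6,k=3: odd sum, res = 65-3 = 62
n=6,k=4: even sum, res = 62+24 = 86
n=6,k=5: odd sum, res = 86-5 = 81
n=6,k=6: even sum, res = 81+36 = 117
n=6,k=7: odd sum, res = 117-7 = 110
n=7,k=1: even sum, res = 110+7 = 117
n=7,k=2: odd sum, res = 117-2 = 115
n=7,k=3: even sum, res = 115+21 = 136
n=7,k=4: odd sum, res = 136-4 = 132
n=7,k=5: even sum, res = 132+35 = 167
n=7,k=6: odd sum, res = 167-6 = 161
n=7,k=7: even sum, res = 161+49 = 210
n=7,k=8: odd sum, res = 210-8 = 202

202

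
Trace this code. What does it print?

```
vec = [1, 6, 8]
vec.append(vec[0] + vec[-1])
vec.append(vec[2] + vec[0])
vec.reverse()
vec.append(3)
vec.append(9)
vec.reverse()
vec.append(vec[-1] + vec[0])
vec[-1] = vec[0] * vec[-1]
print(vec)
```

append vec[0]+vec[-1] = 1+8 = 9 → [1, 6, 8, 9]
append vec[2]+vec[0] = 8+1 = 9 → [1, 6, 8, 9, 9]
reverse → [9, 9, 8, 6, 1]
append 3 → [9, 9, 8, 6, 1, 3]
append 9 → [9, 9, 8, 6, 1, 3, 9]
reverse → [9, 3, 1, 6, 8, 9, 9]
append vec[-1]+vec[0] = 9+9 = 18 → [9, 3, 1, 6, 8, 9, 9, 18]
vec[-1] = vec[0]*vec[-1] = 9*18 = 162 → [9, 3, 1, 6, 8, 9, 9, 162]

[9, 3, 1, 6, 8, 9, 9, 162]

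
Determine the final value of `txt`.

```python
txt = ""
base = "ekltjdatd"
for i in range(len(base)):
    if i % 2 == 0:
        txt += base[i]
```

i=0: add 'e' → 'e'
i=1: skip
i=2: add 'l' → 'el'
i=3: skip
i=4: add 'j' → 'elj'
i=5: skip
i=6: add 'a' → 'elja'
i=7: skip
i=8: add 'd' → 'eljad'

'eljad'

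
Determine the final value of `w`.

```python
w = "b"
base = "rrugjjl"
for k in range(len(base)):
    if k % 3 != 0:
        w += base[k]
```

'brujj'

k=0: skip
k=1: add 'r' → 'br'
k=2: add 'u' → 'bru'
k=3: skip
k=4: add 'j' → 'bruj'
k=5: add 'j' → 'brujj'
k=6: skip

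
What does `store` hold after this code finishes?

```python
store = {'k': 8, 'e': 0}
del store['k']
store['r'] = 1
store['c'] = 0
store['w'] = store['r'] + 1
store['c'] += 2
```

del 'k' → {'e': 0}
store['r'] = 1 → {'e': 0, 'r': 1}
store['c'] = 0 → {'e': 0, 'r': 1, 'c': 0}
store['w'] = store['r']+1 = 2 → {'e': 0, 'r': 1, 'c': 0, 'w': 2}
store['c'] = 0+2 = 2 → {'e': 0, 'r': 1, 'c': 2, 'w': 2}

{'e': 0, 'r': 1, 'c': 2, 'w': 2}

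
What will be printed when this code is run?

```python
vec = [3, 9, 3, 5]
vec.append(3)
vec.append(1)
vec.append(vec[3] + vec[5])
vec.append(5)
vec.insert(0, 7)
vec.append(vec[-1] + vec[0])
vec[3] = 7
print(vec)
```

[7, 3, 9, 7, 5, 3, 1, 6, 5, 12]

append 3 → [3, 9, 3, 5, 3]
append 1 → [3, 9, 3, 5, 3, 1]
append vec[3]+vec[5] = 5+1 = 6 → [3, 9, 3, 5, 3, 1, 6]
append 5 → [3, 9, 3, 5, 3, 1, 6, 5]
insert 7 at 0 → [7, 3, 9, 3, 5, 3, 1, 6, 5]
append vec[-1]+vec[0] = 5+7 = 12 → [7, 3, 9, 3, 5, 3, 1, 6, 5, 12]
vec[3] = 7 → [7, 3, 9, 7, 5, 3, 1, 6, 5, 12]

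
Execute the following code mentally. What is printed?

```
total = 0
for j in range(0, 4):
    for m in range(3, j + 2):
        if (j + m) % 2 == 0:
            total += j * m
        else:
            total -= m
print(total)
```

2

j=2,m=3: odd sum, total = 0-3 = -3
j=3,m=3: even sum, total = (-3)+9 = 6
j=3,m=4: odd sum, total = 6-4 = 2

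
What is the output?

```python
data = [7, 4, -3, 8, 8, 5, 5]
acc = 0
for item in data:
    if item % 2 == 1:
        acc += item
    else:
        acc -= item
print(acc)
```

-6

item=7: odd, acc = 0+7 = 7
item=4: not odd, acc = 7-4 = 3
item=-3: odd, acc = 3+(-3) = 0
item=8: not odd, acc = 0-8 = -8
item=8: not odd, acc = (-8)-8 = -16
item=5: odd, acc = (-16)+5 = -11
item=5: odd, acc = (-11)+5 = -6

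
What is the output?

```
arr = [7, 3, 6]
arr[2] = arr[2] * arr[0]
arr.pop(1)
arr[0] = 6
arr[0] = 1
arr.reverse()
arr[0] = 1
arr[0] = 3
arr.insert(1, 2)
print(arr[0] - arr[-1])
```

2

arr[2] = arr[2]*arr[0] = 6*7 = 42 → [7, 3, 42]
pop(1) removes 3 → [7, 42]
arr[0] = 6 → [6, 42]
arr[0] = 1 → [1, 42]
reverse → [42, 1]
arr[0] = 1 → [1, 1]
arr[0] = 3 → [3, 1]
insert 2 at 1 → [3, 2, 1]
arr[0]-arr[-1] = 3-1 = 2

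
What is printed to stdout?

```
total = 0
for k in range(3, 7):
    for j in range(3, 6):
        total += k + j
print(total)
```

k=3,j=3: total = 0+6 = 6
k=3,j=4: total = 6+7 = 13
k=3,j=5: total = 13+8 = 21
k=4,j=3: total = 21+7 = 28
k=4,j=4: total = 28+8 = 36
k=4,j=5: total = 36+9 = 45
k=5,j=3: total = 45+8 = 53
k=5,j=4: total = 53+9 = 62
k=5,j=5: total = 62+10 = 72
k=6,j=3: total = 72+9 = 81
k=6,j=4: total = 81+10 = 91
k=6,j=5: total = 91+11 = 102

102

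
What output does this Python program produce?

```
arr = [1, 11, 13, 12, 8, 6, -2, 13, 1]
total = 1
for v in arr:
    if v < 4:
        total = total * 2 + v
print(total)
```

9

v=1: <4, total = 1*2+1 = 3
v=11: not <4
v=13: not <4
v=12: not <4
v=8: not <4
v=6: not <4
v=-2: <4, total = 3*2+(-2) = 4
v=13: not <4
v=1: <4, total = 4*2+1 = 9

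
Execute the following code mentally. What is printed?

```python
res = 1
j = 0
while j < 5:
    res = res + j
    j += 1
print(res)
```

j=0: res = 1+0 = 1
j=1: res = 1+1 = 2
j=2: res = 2+2 = 4
j=3: res = 4+3 = 7
j=4: res = 7+4 = 11

11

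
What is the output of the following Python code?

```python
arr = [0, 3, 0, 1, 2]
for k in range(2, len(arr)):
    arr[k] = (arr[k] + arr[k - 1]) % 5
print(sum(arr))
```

k=2: arr[2] = (0+3)%5 = 3 → [0, 3, 3, 1, 2]
k=3: arr[3] = (1+3)%5 = 4 → [0, 3, 3, 4, 2]
k=4: arr[4] = (2+4)%5 = 1 → [0, 3, 3, 4, 1]
sum = 11

11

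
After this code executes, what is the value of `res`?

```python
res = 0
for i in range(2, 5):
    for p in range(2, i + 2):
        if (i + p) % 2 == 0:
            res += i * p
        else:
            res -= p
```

20

i=2,p=2: even sum, res = 0+4 = 4
i=2,p=3: odd sum, res = 4-3 = 1
i=3,p=2: odd sum, res = 1-2 = -1
i=3,p=3: even sum, res = (-1)+9 = 8
i=3,p=4: odd sum, res = 8-4 = 4
i=4,p=2: even sum, res = 4+8 = 12
i=4,p=3: odd sum, res = 12-3 = 9
i=4,p=4: even sum, res = 9+16 = 25
i=4,p=5: odd sum, res = 25-5 = 20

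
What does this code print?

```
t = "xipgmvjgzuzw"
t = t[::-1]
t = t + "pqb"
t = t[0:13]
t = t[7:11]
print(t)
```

mgpi

reverse → 'wzuzgjvmgpix'
+ 'pqb' → 'wzuzgjvmgpixpqb'
slice [0:13] → 'wzuzgjvmgpixp'
slice [7:11] → 'mgpi'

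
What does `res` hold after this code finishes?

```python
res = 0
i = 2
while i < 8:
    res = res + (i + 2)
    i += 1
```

i=2: res = 0+4 = 4
i=3: res = 4+5 = 9
i=4: res = 9+6 = 15
i=5: res = 15+7 = 22
i=6: res = 22+8 = 30
i=7: res = 30+9 = 39

39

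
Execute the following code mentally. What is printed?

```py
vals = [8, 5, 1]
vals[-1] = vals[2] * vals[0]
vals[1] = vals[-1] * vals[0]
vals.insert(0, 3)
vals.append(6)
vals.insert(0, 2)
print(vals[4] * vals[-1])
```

vals[-1] = vals[2]*vals[0] = 1*8 = 8 → [8, 5, 8]
vals[1] = vals[-1]*vals[0] = 8*8 = 64 → [8, 64, 8]
insert 3 at 0 → [3, 8, 64, 8]
append 6 → [3, 8, 64, 8, 6]
insert 2 at 0 → [2, 3, 8, 64, 8, 6]
vals[4]*vals[-1] = 8*6 = 48

48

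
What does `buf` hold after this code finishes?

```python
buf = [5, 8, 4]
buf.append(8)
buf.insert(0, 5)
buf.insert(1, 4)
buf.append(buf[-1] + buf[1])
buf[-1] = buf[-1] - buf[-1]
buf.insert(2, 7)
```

append 8 → [5, 8, 4, 8]
insert 5 at 0 → [5, 5, 8, 4, 8]
insert 4 at 1 → [5, 4, 5, 8, 4, 8]
append buf[-1]+buf[1] = 8+4 = 12 → [5, 4, 5, 8, 4, 8, 12]
buf[-1] = buf[-1]-buf[-1] = 12-12 = 0 → [5, 4, 5, 8, 4, 8, 0]
insert 7 at 2 → [5, 4, 7, 5, 8, 4, 8, 0]

[5, 4, 7, 5, 8, 4, 8, 0]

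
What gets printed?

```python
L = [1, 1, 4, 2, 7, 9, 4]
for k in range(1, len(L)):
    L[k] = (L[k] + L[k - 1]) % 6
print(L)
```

[1, 2, 0, 2, 3, 0, 4]

k=1: L[1] = (1+1)%6 = 2 → [1, 2, 4, 2, 7, 9, 4]
k=2: L[2] = (4+2)%6 = 0 → [1, 2, 0, 2, 7, 9, 4]
k=3: L[3] = (2+0)%6 = 2 → [1, 2, 0, 2, 7, 9, 4]
k=4: L[4] = (7+2)%6 = 3 → [1, 2, 0, 2, 3, 9, 4]
k=5: L[5] = (9+3)%6 = 0 → [1, 2, 0, 2, 3, 0, 4]
k=6: L[6] = (4+0)%6 = 4 → [1, 2, 0, 2, 3, 0, 4]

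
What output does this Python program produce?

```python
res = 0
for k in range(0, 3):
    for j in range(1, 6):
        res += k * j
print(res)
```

k=0,j=1: res = 0+0 = 0
k=0,j=2: res = 0+0 = 0
k=0,j=3: res = 0+0 = 0
k=0,j=4: res = 0+0 = 0
k=0,j=5: res = 0+0 = 0
k=1,j=1: res = 0+1 = 1
k=1,j=2: res = 1+2 = 3
k=1,j=3: res = 3+3 = 6
k=1,j=4: res = 6+4 = 10
k=1,j=5: res = 10+5 = 15
k=2,j=1: res = 15+2 = 17
k=2,j=2: res = 17+4 = 21
k=2,j=3: res = 21+6 = 27
k=2,j=4: res = 27+8 = 35
k=2,j=5: res = 35+10 = 45

45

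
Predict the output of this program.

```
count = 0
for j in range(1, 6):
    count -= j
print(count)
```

j=1: count = 0-1 = -1
j=2: count = (-1)-2 = -3
j=3: count = (-3)-3 = -6
j=4: count = (-6)-4 = -10
j=5: count = (-10)-5 = -15

-15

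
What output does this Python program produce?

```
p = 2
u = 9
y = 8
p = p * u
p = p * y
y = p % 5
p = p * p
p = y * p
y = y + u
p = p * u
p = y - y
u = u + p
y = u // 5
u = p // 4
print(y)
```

1

p = 2*9 = 18
p = 18*8 = 144
y = 144%5 = 4
p = 144*144 = 20736
p = 4*20736 = 82944
y = 4+9 = 13
p = 82944*9 = 746496
p = 13-13 = 0
u = 9+0 = 9
y = 9//5 = 1
u = 0//4 = 0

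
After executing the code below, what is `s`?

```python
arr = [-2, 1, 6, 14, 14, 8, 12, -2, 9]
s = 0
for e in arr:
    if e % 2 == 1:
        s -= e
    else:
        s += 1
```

-3

e=-2: not odd, s = 0+1 = 1
e=1: odd, s = 1-1 = 0
e=6: not odd, s = 0+1 = 1
e=14: not odd, s = 1+1 = 2
e=14: not odd, s = 2+1 = 3
e=8: not odd, s = 3+1 = 4
e=12: not odd, s = 4+1 = 5
e=-2: not odd, s = 5+1 = 6
e=9: odd, s = 6-9 = -3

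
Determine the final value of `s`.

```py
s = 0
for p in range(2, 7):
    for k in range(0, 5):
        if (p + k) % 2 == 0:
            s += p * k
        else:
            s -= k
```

80

p=2,k=0: even sum, s = 0+0 = 0
p=2,k=1: odd sum, s = 0-1 = -1
p=2,k=2: even sum, s = (-1)+4 = 3
p=2,k=3: odd sum, s = 3-3 = 0
p=2,k=4: even sum, s = 0+8 = 8
p=3,k=0: odd sum, s = 8-0 = 8
p=3,k=1: even sum, s = 8+3 = 11
p=3,k=2: odd sum, s = 11-2 = 9
p=3,k=3: even sum, s = 9+9 = 18
p=3,k=4: odd sum, s = 18-4 = 14
p=4,k=0: even sum, s = 14+0 = 14
p=4,k=1: odd sum, s = 14-1 = 13
p=4,k=2: even sum, s = 13+8 = 21
p=4,k=3: odd sum, s = 21-3 = 18
p=4,k=4: even sum, s = 18+16 = 34
p=5,k=0: odd sum, s = 34-0 = 34
p=5,k=1: even sum, s = 34+5 = 39
p=5,k=2: odd sum, s = 39-2 = 37
p=5,k=3: even sum, s = 37+15 = 52
p=5,k=4: odd sum, s = 52-4 = 48
p=6,k=0: even sum, s = 48+0 = 48
p=6,k=1: odd sum, s = 48-1 = 47
p=6,k=2: even sum, s = 47+12 = 59
p=6,k=3: odd sum, s = 59-3 = 56
p=6,k=4: even sum, s = 56+24 = 80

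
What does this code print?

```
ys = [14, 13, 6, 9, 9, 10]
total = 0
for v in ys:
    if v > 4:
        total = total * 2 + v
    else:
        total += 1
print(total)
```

v=14: >4, total = 0*2+14 = 14
v=13: >4, total = 14*2+13 = 41
v=6: >4, total = 41*2+6 = 88
v=9: >4, total = 88*2+9 = 185
v=9: >4, total = 185*2+9 = 379
v=10: >4, total = 379*2+10 = 768

768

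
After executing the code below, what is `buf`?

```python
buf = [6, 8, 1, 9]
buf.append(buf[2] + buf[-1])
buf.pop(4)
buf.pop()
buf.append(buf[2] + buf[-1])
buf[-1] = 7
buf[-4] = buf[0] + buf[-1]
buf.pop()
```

[13, 8, 1]

append buf[2]+buf[-1] = 1+9 = 10 → [6, 8, 1, 9, 10]
pop(4) removes 10 → [6, 8, 1, 9]
pop() removes 9 → [6, 8, 1]
append buf[2]+buf[-1] = 1+1 = 2 → [6, 8, 1, 2]
buf[-1] = 7 → [6, 8, 1, 7]
buf[-4] = buf[0]+buf[-1] = 6+7 = 13 → [13, 8, 1, 7]
pop() removes 7 → [13, 8, 1]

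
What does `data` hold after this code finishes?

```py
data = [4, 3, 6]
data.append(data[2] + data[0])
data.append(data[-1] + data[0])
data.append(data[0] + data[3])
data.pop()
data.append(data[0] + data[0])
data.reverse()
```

append data[2]+data[0] = 6+4 = 10 → [4, 3, 6, 10]
append data[-1]+data[0] = 10+4 = 14 → [4, 3, 6, 10, 14]
append data[0]+data[3] = 4+10 = 14 → [4, 3, 6, 10, 14, 14]
pop() removes 14 → [4, 3, 6, 10, 14]
append data[0]+data[0] = 4+4 = 8 → [4, 3, 6, 10, 14, 8]
reverse → [8, 14, 10, 6, 3, 4]

[8, 14, 10, 6, 3, 4]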